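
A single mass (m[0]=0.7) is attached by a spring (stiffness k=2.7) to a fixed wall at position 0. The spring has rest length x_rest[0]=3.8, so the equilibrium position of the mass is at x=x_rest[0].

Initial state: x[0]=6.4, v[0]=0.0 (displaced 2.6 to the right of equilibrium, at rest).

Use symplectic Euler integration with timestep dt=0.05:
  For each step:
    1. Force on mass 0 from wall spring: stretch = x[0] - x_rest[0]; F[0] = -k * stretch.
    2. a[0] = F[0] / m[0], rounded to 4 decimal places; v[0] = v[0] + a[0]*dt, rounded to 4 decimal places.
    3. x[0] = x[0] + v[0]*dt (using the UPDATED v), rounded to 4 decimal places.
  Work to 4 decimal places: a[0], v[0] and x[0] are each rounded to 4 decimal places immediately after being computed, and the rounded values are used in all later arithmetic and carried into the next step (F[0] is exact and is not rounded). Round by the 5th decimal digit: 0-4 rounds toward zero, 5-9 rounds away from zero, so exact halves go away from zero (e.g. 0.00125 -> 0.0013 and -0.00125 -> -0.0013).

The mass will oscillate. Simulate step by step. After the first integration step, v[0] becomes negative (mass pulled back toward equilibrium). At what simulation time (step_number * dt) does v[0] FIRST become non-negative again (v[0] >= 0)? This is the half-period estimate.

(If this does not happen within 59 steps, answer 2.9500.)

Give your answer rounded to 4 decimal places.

Answer: 1.6000

Derivation:
Step 0: x=[6.4000] v=[0.0000]
Step 1: x=[6.3749] v=[-0.5014]
Step 2: x=[6.3250] v=[-0.9980]
Step 3: x=[6.2508] v=[-1.4850]
Step 4: x=[6.1529] v=[-1.9577]
Step 5: x=[6.0323] v=[-2.4115]
Step 6: x=[5.8902] v=[-2.8420]
Step 7: x=[5.7279] v=[-3.2451]
Step 8: x=[5.5471] v=[-3.6169]
Step 9: x=[5.3494] v=[-3.9538]
Step 10: x=[5.1368] v=[-4.2526]
Step 11: x=[4.9113] v=[-4.5104]
Step 12: x=[4.6751] v=[-4.7247]
Step 13: x=[4.4304] v=[-4.8935]
Step 14: x=[4.1796] v=[-5.0151]
Step 15: x=[3.9252] v=[-5.0883]
Step 16: x=[3.6696] v=[-5.1124]
Step 17: x=[3.4152] v=[-5.0873]
Step 18: x=[3.1645] v=[-5.0131]
Step 19: x=[2.9200] v=[-4.8905]
Step 20: x=[2.6840] v=[-4.7208]
Step 21: x=[2.4587] v=[-4.5056]
Step 22: x=[2.2464] v=[-4.2469]
Step 23: x=[2.0490] v=[-3.9473]
Step 24: x=[1.8685] v=[-3.6096]
Step 25: x=[1.7066] v=[-3.2371]
Step 26: x=[1.5649] v=[-2.8334]
Step 27: x=[1.4448] v=[-2.4023]
Step 28: x=[1.3474] v=[-1.9481]
Step 29: x=[1.2736] v=[-1.4751]
Step 30: x=[1.2242] v=[-0.9879]
Step 31: x=[1.1996] v=[-0.4911]
Step 32: x=[1.2001] v=[0.0104]
First v>=0 after going negative at step 32, time=1.6000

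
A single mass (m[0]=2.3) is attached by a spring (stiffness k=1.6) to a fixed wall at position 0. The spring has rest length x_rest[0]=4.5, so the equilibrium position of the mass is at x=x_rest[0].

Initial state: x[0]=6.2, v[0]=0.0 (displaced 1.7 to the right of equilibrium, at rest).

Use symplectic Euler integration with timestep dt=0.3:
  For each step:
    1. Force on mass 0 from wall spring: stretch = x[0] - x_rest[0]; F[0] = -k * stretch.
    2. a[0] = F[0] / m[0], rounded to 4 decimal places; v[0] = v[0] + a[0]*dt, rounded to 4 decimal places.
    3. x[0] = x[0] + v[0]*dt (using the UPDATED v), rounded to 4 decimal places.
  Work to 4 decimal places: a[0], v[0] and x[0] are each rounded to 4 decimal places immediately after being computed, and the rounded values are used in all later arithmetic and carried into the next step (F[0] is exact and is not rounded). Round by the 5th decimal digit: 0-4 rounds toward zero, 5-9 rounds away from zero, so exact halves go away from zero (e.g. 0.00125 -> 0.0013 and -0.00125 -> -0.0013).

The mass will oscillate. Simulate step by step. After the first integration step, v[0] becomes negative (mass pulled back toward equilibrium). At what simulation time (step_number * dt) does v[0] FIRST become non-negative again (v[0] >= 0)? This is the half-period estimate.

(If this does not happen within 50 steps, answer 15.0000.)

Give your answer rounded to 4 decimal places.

Step 0: x=[6.2000] v=[0.0000]
Step 1: x=[6.0936] v=[-0.3548]
Step 2: x=[5.8874] v=[-0.6874]
Step 3: x=[5.5943] v=[-0.9769]
Step 4: x=[5.2327] v=[-1.2053]
Step 5: x=[4.8252] v=[-1.3582]
Step 6: x=[4.3974] v=[-1.4261]
Step 7: x=[3.9760] v=[-1.4047]
Step 8: x=[3.5874] v=[-1.2954]
Step 9: x=[3.2559] v=[-1.1049]
Step 10: x=[3.0023] v=[-0.8453]
Step 11: x=[2.8425] v=[-0.5327]
Step 12: x=[2.7865] v=[-0.1868]
Step 13: x=[2.8377] v=[0.1708]
First v>=0 after going negative at step 13, time=3.9000

Answer: 3.9000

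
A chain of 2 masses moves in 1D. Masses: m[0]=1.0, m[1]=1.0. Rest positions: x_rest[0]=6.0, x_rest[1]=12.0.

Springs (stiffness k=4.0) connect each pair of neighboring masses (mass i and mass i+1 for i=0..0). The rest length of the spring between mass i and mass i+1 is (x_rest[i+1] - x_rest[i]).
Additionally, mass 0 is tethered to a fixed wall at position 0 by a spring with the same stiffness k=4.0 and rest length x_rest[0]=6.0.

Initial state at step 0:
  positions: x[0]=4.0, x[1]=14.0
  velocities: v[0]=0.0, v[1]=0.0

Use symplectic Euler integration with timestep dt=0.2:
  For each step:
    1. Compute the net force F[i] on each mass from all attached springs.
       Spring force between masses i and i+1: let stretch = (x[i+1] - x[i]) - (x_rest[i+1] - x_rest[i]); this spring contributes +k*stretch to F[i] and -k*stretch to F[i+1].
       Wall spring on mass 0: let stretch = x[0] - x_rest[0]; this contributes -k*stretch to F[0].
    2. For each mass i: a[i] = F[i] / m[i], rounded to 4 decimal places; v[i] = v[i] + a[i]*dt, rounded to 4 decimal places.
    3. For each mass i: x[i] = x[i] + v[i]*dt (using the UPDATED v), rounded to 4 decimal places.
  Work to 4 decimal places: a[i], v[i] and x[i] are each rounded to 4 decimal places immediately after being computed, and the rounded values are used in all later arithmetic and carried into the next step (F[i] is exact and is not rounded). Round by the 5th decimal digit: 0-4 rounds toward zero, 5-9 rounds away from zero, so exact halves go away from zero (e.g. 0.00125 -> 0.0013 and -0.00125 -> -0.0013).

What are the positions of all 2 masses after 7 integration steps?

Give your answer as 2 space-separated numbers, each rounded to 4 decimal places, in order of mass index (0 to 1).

Answer: 5.3363 12.1914

Derivation:
Step 0: x=[4.0000 14.0000] v=[0.0000 0.0000]
Step 1: x=[4.9600 13.3600] v=[4.8000 -3.2000]
Step 2: x=[6.4704 12.3360] v=[7.5520 -5.1200]
Step 3: x=[7.8840 11.3335] v=[7.0682 -5.0125]
Step 4: x=[8.5881 10.7391] v=[3.5206 -2.9721]
Step 5: x=[8.2623 10.7605] v=[-1.6291 0.1071]
Step 6: x=[7.0142 11.3422] v=[-6.2404 2.9085]
Step 7: x=[5.3363 12.1914] v=[-8.3894 4.2461]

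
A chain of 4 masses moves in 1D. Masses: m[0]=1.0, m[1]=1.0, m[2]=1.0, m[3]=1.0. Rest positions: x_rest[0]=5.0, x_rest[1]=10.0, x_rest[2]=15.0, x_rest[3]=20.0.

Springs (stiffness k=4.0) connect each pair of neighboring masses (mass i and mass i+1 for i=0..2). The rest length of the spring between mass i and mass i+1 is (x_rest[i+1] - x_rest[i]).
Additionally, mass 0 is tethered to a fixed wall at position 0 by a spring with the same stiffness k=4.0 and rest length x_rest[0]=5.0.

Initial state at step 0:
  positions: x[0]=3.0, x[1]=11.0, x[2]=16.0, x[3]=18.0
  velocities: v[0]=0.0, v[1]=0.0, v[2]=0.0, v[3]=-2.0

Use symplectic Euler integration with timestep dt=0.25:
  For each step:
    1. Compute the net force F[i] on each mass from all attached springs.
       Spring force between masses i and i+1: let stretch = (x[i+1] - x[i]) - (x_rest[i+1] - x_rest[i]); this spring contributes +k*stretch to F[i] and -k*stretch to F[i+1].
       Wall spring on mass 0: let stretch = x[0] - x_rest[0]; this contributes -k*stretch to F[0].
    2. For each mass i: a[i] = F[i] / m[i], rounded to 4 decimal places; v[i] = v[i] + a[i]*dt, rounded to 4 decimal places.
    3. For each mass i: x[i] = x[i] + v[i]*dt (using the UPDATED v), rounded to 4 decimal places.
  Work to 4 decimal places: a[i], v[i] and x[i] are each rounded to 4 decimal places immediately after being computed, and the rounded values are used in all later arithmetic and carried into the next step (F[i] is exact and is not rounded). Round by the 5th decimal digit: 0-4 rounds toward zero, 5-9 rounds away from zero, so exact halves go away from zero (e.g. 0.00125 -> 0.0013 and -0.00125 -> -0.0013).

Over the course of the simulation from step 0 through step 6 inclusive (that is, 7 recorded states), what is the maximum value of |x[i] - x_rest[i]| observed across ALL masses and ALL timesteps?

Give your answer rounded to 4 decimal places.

Answer: 2.6914

Derivation:
Step 0: x=[3.0000 11.0000 16.0000 18.0000] v=[0.0000 0.0000 0.0000 -2.0000]
Step 1: x=[4.2500 10.2500 15.2500 18.2500] v=[5.0000 -3.0000 -3.0000 1.0000]
Step 2: x=[5.9375 9.2500 14.0000 19.0000] v=[6.7500 -4.0000 -5.0000 3.0000]
Step 3: x=[6.9688 8.6094 12.8125 19.7500] v=[4.1250 -2.5625 -4.7500 3.0000]
Step 4: x=[6.6680 8.6094 12.3086 20.0156] v=[-1.2032 0.0000 -2.0156 1.0625]
Step 5: x=[5.1856 9.0489 12.8067 19.6045] v=[-5.9298 1.7578 1.9922 -1.6445]
Step 6: x=[3.3726 9.4620 14.0648 18.7439] v=[-7.2521 1.6523 5.0322 -3.4423]
Max displacement = 2.6914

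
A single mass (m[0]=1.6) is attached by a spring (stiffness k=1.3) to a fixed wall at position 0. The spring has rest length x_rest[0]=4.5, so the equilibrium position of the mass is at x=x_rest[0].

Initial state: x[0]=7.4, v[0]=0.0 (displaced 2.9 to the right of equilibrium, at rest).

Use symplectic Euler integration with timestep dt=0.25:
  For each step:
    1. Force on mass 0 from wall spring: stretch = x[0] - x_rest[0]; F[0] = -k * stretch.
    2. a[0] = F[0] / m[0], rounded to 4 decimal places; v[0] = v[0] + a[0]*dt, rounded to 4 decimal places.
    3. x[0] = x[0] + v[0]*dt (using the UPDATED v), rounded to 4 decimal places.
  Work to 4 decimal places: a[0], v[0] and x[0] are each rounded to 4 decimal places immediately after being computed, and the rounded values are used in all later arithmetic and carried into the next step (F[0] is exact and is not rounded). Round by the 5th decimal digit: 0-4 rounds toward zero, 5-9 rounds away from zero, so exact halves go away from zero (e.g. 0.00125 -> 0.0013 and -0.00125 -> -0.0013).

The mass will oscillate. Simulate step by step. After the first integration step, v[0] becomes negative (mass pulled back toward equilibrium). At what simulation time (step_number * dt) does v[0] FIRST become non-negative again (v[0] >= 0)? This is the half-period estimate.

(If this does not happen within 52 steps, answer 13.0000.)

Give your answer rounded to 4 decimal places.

Step 0: x=[7.4000] v=[0.0000]
Step 1: x=[7.2527] v=[-0.5891]
Step 2: x=[6.9656] v=[-1.1483]
Step 3: x=[6.5533] v=[-1.6491]
Step 4: x=[6.0368] v=[-2.0662]
Step 5: x=[5.4422] v=[-2.3784]
Step 6: x=[4.7998] v=[-2.5698]
Step 7: x=[4.1421] v=[-2.6307]
Step 8: x=[3.5026] v=[-2.5580]
Step 9: x=[2.9138] v=[-2.3554]
Step 10: x=[2.4055] v=[-2.0332]
Step 11: x=[2.0036] v=[-1.6078]
Step 12: x=[1.7284] v=[-1.1007]
Step 13: x=[1.5940] v=[-0.5377]
Step 14: x=[1.6072] v=[0.0526]
First v>=0 after going negative at step 14, time=3.5000

Answer: 3.5000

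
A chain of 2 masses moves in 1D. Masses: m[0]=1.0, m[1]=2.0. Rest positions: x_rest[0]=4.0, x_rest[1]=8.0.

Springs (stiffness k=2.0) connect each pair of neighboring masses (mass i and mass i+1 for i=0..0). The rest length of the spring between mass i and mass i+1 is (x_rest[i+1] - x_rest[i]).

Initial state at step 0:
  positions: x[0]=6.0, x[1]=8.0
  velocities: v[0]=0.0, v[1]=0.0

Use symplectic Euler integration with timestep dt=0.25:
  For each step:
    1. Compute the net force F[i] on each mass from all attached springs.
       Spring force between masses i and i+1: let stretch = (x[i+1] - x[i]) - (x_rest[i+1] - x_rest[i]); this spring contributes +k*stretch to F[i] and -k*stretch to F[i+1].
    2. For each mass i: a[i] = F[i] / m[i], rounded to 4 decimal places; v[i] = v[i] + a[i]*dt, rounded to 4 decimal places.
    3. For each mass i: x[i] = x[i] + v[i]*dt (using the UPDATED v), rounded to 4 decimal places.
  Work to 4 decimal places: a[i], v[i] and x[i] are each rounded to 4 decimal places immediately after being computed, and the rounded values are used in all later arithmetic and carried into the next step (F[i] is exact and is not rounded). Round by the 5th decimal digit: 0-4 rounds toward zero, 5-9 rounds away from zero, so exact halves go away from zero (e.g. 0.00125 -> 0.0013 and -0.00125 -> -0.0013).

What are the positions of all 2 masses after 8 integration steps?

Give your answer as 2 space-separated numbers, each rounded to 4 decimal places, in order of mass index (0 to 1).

Answer: 3.5157 9.2423

Derivation:
Step 0: x=[6.0000 8.0000] v=[0.0000 0.0000]
Step 1: x=[5.7500 8.1250] v=[-1.0000 0.5000]
Step 2: x=[5.2969 8.3516] v=[-1.8125 0.9063]
Step 3: x=[4.7256 8.6373] v=[-2.2852 1.1426]
Step 4: x=[4.1433 8.9285] v=[-2.3294 1.1647]
Step 5: x=[3.6591 9.1706] v=[-1.9368 0.9684]
Step 6: x=[3.3638 9.3182] v=[-1.1811 0.5905]
Step 7: x=[3.3128 9.3437] v=[-0.2039 0.1019]
Step 8: x=[3.5157 9.2423] v=[0.8116 -0.4058]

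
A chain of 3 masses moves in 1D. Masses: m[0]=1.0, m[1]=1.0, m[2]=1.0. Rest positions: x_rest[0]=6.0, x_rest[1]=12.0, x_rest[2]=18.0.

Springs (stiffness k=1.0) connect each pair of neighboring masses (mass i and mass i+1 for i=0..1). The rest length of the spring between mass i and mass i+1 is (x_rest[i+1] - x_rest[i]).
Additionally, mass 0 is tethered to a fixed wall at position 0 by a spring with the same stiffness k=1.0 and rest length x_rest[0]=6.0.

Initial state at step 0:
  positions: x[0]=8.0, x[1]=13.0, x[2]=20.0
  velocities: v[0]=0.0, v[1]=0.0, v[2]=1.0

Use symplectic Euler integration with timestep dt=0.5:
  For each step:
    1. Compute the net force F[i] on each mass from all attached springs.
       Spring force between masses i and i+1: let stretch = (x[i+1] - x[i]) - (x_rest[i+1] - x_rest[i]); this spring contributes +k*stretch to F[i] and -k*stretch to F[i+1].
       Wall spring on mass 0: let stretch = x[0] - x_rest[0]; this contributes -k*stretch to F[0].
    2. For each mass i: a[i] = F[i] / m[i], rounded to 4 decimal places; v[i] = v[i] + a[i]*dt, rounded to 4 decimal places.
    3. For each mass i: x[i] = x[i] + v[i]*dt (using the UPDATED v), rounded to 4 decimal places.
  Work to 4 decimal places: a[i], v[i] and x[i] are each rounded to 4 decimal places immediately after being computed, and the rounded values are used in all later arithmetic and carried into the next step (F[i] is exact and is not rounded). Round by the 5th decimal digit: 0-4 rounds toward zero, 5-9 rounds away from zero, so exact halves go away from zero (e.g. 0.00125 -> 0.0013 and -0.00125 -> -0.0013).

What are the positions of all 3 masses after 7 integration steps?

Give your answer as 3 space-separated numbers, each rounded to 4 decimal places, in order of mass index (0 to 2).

Step 0: x=[8.0000 13.0000 20.0000] v=[0.0000 0.0000 1.0000]
Step 1: x=[7.2500 13.5000 20.2500] v=[-1.5000 1.0000 0.5000]
Step 2: x=[6.2500 14.1250 20.3125] v=[-2.0000 1.2500 0.1250]
Step 3: x=[5.6563 14.3282 20.3282] v=[-1.1875 0.4063 0.0313]
Step 4: x=[5.8165 13.8634 20.3439] v=[0.3203 -0.9297 0.0313]
Step 5: x=[6.5343 13.0070 20.2394] v=[1.4355 -1.7129 -0.2090]
Step 6: x=[7.2367 12.3405 19.8268] v=[1.4047 -1.3331 -0.8252]
Step 7: x=[7.4059 12.2696 19.0426] v=[0.3383 -0.1419 -1.5684]

Answer: 7.4059 12.2696 19.0426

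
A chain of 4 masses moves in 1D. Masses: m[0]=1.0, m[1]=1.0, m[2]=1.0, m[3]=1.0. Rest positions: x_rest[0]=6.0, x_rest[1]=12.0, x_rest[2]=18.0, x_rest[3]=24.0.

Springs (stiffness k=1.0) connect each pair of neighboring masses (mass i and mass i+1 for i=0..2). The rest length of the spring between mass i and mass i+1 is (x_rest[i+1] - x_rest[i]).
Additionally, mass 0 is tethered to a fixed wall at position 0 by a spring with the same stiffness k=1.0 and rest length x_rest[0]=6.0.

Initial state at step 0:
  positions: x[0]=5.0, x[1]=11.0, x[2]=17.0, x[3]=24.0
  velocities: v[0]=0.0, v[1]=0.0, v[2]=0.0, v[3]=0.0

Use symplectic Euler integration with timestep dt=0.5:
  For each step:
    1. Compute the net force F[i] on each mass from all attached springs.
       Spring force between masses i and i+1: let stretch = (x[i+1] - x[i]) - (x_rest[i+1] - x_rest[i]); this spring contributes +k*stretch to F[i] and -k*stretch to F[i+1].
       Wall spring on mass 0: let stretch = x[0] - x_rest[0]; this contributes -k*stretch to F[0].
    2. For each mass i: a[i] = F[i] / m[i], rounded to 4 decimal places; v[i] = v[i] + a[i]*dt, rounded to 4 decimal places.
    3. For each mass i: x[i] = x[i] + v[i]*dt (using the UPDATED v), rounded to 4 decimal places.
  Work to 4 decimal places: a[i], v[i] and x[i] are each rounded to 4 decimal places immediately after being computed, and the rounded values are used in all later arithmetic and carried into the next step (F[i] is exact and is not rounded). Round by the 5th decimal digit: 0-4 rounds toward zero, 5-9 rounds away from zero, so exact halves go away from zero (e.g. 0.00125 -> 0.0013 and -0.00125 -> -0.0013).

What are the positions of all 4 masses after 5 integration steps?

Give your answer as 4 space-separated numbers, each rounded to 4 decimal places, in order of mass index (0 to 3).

Step 0: x=[5.0000 11.0000 17.0000 24.0000] v=[0.0000 0.0000 0.0000 0.0000]
Step 1: x=[5.2500 11.0000 17.2500 23.7500] v=[0.5000 0.0000 0.5000 -0.5000]
Step 2: x=[5.6250 11.1250 17.5625 23.3750] v=[0.7500 0.2500 0.6250 -0.7500]
Step 3: x=[5.9688 11.4844 17.7188 23.0469] v=[0.6875 0.7188 0.3125 -0.6563]
Step 4: x=[6.1993 12.0235 17.6485 22.8867] v=[0.4609 1.0782 -0.1407 -0.3204]
Step 5: x=[6.3360 12.5128 17.4815 22.9170] v=[0.2734 0.9786 -0.3341 0.0605]

Answer: 6.3360 12.5128 17.4815 22.9170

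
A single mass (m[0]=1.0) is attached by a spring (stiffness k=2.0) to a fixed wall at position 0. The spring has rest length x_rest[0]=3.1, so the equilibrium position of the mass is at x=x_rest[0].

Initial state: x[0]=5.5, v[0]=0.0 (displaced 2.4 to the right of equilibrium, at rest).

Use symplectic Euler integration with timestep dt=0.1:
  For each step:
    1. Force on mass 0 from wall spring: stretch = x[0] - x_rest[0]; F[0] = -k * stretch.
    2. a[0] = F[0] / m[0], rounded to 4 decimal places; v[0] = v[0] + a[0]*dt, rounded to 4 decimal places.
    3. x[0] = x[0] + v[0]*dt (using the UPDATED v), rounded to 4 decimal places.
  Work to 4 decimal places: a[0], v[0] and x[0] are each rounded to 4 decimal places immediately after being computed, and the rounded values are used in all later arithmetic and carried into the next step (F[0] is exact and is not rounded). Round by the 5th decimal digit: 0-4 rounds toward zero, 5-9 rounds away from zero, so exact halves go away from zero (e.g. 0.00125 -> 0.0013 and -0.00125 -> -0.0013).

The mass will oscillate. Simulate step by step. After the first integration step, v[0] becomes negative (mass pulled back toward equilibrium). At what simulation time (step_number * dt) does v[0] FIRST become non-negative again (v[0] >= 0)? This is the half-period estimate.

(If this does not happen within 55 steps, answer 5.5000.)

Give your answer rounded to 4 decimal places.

Step 0: x=[5.5000] v=[0.0000]
Step 1: x=[5.4520] v=[-0.4800]
Step 2: x=[5.3570] v=[-0.9504]
Step 3: x=[5.2168] v=[-1.4018]
Step 4: x=[5.0343] v=[-1.8252]
Step 5: x=[4.8131] v=[-2.2121]
Step 6: x=[4.5576] v=[-2.5547]
Step 7: x=[4.2730] v=[-2.8462]
Step 8: x=[3.9649] v=[-3.0808]
Step 9: x=[3.6395] v=[-3.2538]
Step 10: x=[3.3033] v=[-3.3617]
Step 11: x=[2.9631] v=[-3.4024]
Step 12: x=[2.6256] v=[-3.3750]
Step 13: x=[2.2976] v=[-3.2801]
Step 14: x=[1.9856] v=[-3.1196]
Step 15: x=[1.6959] v=[-2.8967]
Step 16: x=[1.4343] v=[-2.6159]
Step 17: x=[1.2060] v=[-2.2828]
Step 18: x=[1.0156] v=[-1.9040]
Step 19: x=[0.8669] v=[-1.4871]
Step 20: x=[0.7629] v=[-1.0405]
Step 21: x=[0.7056] v=[-0.5731]
Step 22: x=[0.6962] v=[-0.0942]
Step 23: x=[0.7349] v=[0.3866]
First v>=0 after going negative at step 23, time=2.3000

Answer: 2.3000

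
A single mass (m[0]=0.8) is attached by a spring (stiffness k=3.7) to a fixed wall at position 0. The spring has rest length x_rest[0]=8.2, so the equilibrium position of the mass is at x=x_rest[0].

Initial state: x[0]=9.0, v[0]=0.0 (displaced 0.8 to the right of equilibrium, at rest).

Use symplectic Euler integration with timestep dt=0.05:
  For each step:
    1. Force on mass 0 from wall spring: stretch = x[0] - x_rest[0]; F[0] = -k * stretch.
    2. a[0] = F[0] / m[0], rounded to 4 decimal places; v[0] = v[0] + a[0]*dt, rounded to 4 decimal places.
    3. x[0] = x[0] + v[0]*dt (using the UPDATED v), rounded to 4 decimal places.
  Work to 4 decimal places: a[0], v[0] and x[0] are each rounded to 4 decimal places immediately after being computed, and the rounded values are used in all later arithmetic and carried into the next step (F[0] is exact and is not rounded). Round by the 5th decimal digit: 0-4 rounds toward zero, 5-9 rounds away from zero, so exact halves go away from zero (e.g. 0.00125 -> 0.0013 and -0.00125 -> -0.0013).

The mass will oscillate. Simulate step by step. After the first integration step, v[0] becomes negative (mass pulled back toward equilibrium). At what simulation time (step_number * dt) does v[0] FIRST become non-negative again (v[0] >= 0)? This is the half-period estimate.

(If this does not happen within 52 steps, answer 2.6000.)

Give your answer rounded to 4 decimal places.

Step 0: x=[9.0000] v=[0.0000]
Step 1: x=[8.9908] v=[-0.1850]
Step 2: x=[8.9724] v=[-0.3679]
Step 3: x=[8.9451] v=[-0.5465]
Step 4: x=[8.9092] v=[-0.7188]
Step 5: x=[8.8651] v=[-0.8828]
Step 6: x=[8.8133] v=[-1.0366]
Step 7: x=[8.7544] v=[-1.1784]
Step 8: x=[8.6891] v=[-1.3066]
Step 9: x=[8.6181] v=[-1.4197]
Step 10: x=[8.5423] v=[-1.5164]
Step 11: x=[8.4625] v=[-1.5956]
Step 12: x=[8.3797] v=[-1.6563]
Step 13: x=[8.2948] v=[-1.6979]
Step 14: x=[8.2088] v=[-1.7198]
Step 15: x=[8.1227] v=[-1.7218]
Step 16: x=[8.0375] v=[-1.7039]
Step 17: x=[7.9542] v=[-1.6663]
Step 18: x=[7.8737] v=[-1.6095]
Step 19: x=[7.7970] v=[-1.5340]
Step 20: x=[7.7250] v=[-1.4408]
Step 21: x=[7.6585] v=[-1.3310]
Step 22: x=[7.5982] v=[-1.2058]
Step 23: x=[7.5449] v=[-1.0666]
Step 24: x=[7.4991] v=[-0.9151]
Step 25: x=[7.4615] v=[-0.7530]
Step 26: x=[7.4324] v=[-0.5822]
Step 27: x=[7.4122] v=[-0.4047]
Step 28: x=[7.4011] v=[-0.2225]
Step 29: x=[7.3992] v=[-0.0378]
Step 30: x=[7.4066] v=[0.1474]
First v>=0 after going negative at step 30, time=1.5000

Answer: 1.5000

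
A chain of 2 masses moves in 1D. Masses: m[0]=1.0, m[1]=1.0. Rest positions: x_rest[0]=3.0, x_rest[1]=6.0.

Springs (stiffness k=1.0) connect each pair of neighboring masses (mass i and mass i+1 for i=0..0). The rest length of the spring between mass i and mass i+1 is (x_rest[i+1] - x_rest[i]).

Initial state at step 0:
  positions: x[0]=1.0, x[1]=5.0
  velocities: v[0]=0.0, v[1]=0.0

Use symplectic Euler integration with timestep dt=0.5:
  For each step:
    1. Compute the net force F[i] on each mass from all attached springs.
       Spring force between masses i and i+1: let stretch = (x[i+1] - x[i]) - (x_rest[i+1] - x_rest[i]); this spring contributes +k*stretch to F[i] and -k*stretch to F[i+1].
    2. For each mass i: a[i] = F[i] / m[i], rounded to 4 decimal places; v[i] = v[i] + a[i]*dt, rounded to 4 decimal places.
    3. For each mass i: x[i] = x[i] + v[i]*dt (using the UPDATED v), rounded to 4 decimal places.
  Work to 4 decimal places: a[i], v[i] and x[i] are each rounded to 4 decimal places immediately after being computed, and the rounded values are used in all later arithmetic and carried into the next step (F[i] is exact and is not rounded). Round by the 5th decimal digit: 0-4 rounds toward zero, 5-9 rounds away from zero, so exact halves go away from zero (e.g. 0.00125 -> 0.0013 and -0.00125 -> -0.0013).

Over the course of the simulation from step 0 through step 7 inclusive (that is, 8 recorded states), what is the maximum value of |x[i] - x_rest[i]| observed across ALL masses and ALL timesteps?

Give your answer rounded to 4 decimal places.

Answer: 2.0312

Derivation:
Step 0: x=[1.0000 5.0000] v=[0.0000 0.0000]
Step 1: x=[1.2500 4.7500] v=[0.5000 -0.5000]
Step 2: x=[1.6250 4.3750] v=[0.7500 -0.7500]
Step 3: x=[1.9375 4.0625] v=[0.6250 -0.6250]
Step 4: x=[2.0313 3.9688] v=[0.1875 -0.1875]
Step 5: x=[1.8594 4.1407] v=[-0.3438 0.3438]
Step 6: x=[1.5078 4.4923] v=[-0.7032 0.7032]
Step 7: x=[1.1523 4.8478] v=[-0.7110 0.7110]
Max displacement = 2.0312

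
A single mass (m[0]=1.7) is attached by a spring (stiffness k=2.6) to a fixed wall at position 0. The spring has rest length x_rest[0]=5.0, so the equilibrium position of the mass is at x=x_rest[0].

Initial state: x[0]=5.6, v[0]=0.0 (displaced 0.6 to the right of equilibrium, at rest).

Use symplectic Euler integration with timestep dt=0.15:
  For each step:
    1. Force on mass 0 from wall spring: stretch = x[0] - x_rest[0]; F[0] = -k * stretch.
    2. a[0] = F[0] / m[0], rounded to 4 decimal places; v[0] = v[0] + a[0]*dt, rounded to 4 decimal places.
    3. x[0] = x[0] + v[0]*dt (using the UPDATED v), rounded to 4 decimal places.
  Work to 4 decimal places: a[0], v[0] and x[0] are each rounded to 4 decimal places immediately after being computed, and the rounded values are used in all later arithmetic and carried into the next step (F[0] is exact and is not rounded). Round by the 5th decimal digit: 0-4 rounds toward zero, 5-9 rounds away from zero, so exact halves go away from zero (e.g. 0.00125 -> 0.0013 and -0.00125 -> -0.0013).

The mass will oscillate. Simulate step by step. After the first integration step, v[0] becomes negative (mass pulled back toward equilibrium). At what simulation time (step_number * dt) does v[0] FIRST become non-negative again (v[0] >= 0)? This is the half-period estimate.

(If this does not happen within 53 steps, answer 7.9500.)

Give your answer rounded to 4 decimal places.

Answer: 2.5500

Derivation:
Step 0: x=[5.6000] v=[0.0000]
Step 1: x=[5.5794] v=[-0.1376]
Step 2: x=[5.5388] v=[-0.2705]
Step 3: x=[5.4797] v=[-0.3941]
Step 4: x=[5.4041] v=[-0.5042]
Step 5: x=[5.3146] v=[-0.5969]
Step 6: x=[5.2142] v=[-0.6691]
Step 7: x=[5.1065] v=[-0.7182]
Step 8: x=[4.9951] v=[-0.7426]
Step 9: x=[4.8839] v=[-0.7415]
Step 10: x=[4.7767] v=[-0.7149]
Step 11: x=[4.6771] v=[-0.6637]
Step 12: x=[4.5887] v=[-0.5896]
Step 13: x=[4.5144] v=[-0.4953]
Step 14: x=[4.4568] v=[-0.3839]
Step 15: x=[4.4179] v=[-0.2593]
Step 16: x=[4.3990] v=[-0.1258]
Step 17: x=[4.4008] v=[0.0121]
First v>=0 after going negative at step 17, time=2.5500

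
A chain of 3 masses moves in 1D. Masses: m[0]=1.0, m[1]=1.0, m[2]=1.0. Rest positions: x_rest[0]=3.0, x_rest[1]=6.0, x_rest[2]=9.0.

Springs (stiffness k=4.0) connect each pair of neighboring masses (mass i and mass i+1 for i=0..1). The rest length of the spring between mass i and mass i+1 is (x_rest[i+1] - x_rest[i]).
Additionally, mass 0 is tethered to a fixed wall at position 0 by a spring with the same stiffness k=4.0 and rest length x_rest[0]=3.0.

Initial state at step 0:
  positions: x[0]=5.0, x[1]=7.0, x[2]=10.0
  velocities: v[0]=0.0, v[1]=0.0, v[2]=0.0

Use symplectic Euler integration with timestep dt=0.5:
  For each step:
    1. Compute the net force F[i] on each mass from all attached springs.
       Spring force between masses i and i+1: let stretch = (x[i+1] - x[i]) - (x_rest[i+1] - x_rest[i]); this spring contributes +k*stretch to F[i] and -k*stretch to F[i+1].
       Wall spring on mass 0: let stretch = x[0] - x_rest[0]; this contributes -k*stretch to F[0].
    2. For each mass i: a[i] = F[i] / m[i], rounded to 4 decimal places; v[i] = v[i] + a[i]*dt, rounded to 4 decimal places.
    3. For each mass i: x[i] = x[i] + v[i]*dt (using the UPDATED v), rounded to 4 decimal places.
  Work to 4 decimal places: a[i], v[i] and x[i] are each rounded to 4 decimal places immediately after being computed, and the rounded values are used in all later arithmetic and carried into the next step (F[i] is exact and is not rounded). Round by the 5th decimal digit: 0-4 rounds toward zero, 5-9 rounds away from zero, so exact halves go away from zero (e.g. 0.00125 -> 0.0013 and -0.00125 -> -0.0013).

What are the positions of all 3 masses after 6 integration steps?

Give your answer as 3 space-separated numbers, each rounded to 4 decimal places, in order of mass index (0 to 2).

Step 0: x=[5.0000 7.0000 10.0000] v=[0.0000 0.0000 0.0000]
Step 1: x=[2.0000 8.0000 10.0000] v=[-6.0000 2.0000 0.0000]
Step 2: x=[3.0000 5.0000 11.0000] v=[2.0000 -6.0000 2.0000]
Step 3: x=[3.0000 6.0000 9.0000] v=[0.0000 2.0000 -4.0000]
Step 4: x=[3.0000 7.0000 7.0000] v=[0.0000 2.0000 -4.0000]
Step 5: x=[4.0000 4.0000 8.0000] v=[2.0000 -6.0000 2.0000]
Step 6: x=[1.0000 5.0000 8.0000] v=[-6.0000 2.0000 0.0000]

Answer: 1.0000 5.0000 8.0000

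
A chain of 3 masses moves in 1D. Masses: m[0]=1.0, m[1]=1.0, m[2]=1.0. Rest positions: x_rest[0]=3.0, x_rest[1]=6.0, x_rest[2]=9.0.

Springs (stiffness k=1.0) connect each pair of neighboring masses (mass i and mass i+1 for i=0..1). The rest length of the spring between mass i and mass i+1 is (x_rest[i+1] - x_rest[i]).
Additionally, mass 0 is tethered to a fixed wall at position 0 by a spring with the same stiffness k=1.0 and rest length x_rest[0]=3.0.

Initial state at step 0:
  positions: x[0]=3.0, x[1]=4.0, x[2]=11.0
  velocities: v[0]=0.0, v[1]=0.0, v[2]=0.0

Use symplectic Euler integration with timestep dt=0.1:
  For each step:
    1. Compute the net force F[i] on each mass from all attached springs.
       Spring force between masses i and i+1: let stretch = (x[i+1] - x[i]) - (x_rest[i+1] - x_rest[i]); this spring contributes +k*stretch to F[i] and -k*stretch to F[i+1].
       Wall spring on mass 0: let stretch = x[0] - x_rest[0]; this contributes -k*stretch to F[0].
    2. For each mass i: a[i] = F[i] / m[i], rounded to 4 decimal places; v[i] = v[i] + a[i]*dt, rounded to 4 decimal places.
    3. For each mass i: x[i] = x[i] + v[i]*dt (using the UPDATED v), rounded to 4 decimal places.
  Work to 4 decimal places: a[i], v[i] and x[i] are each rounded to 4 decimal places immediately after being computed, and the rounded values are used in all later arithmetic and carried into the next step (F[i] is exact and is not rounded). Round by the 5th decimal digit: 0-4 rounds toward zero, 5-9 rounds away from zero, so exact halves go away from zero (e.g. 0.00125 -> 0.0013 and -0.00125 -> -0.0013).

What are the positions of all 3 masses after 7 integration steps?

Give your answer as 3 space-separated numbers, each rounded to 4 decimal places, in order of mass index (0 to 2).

Answer: 2.5583 5.4648 10.0003

Derivation:
Step 0: x=[3.0000 4.0000 11.0000] v=[0.0000 0.0000 0.0000]
Step 1: x=[2.9800 4.0600 10.9600] v=[-0.2000 0.6000 -0.4000]
Step 2: x=[2.9410 4.1782 10.8810] v=[-0.3900 1.1820 -0.7900]
Step 3: x=[2.8850 4.3511 10.7650] v=[-0.5604 1.7286 -1.1603]
Step 4: x=[2.8148 4.5734 10.6148] v=[-0.7023 2.2234 -1.5017]
Step 5: x=[2.7340 4.8386 10.4342] v=[-0.8079 2.6517 -1.8058]
Step 6: x=[2.6469 5.1387 10.2277] v=[-0.8708 3.0008 -2.0654]
Step 7: x=[2.5583 5.4648 10.0003] v=[-0.8863 3.2605 -2.2743]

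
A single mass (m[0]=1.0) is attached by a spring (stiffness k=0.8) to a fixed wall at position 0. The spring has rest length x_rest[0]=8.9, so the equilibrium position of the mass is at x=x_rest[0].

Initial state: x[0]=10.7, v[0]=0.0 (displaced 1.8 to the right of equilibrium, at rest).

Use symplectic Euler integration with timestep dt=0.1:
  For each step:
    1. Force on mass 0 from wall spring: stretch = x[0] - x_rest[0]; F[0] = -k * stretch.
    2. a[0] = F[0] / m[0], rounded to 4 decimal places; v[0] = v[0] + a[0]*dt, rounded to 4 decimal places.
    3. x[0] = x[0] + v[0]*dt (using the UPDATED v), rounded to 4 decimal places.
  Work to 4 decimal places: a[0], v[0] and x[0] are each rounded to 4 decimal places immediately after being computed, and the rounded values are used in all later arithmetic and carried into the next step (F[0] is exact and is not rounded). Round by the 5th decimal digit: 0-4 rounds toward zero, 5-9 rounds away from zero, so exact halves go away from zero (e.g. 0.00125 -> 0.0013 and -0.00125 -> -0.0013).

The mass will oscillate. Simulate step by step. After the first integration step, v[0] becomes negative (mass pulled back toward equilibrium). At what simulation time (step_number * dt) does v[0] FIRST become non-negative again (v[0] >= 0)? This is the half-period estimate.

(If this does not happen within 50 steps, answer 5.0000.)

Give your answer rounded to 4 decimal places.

Step 0: x=[10.7000] v=[0.0000]
Step 1: x=[10.6856] v=[-0.1440]
Step 2: x=[10.6569] v=[-0.2869]
Step 3: x=[10.6142] v=[-0.4275]
Step 4: x=[10.5577] v=[-0.5646]
Step 5: x=[10.4880] v=[-0.6972]
Step 6: x=[10.4056] v=[-0.8242]
Step 7: x=[10.3111] v=[-0.9447]
Step 8: x=[10.2053] v=[-1.0576]
Step 9: x=[10.0891] v=[-1.1620]
Step 10: x=[9.9634] v=[-1.2571]
Step 11: x=[9.8292] v=[-1.3422]
Step 12: x=[9.6876] v=[-1.4165]
Step 13: x=[9.5397] v=[-1.4795]
Step 14: x=[9.3866] v=[-1.5307]
Step 15: x=[9.2296] v=[-1.5696]
Step 16: x=[9.0700] v=[-1.5960]
Step 17: x=[8.9090] v=[-1.6096]
Step 18: x=[8.7480] v=[-1.6103]
Step 19: x=[8.5882] v=[-1.5981]
Step 20: x=[8.4309] v=[-1.5732]
Step 21: x=[8.2773] v=[-1.5357]
Step 22: x=[8.1287] v=[-1.4859]
Step 23: x=[7.9863] v=[-1.4242]
Step 24: x=[7.8512] v=[-1.3511]
Step 25: x=[7.7245] v=[-1.2672]
Step 26: x=[7.6072] v=[-1.1732]
Step 27: x=[7.5002] v=[-1.0698]
Step 28: x=[7.4044] v=[-0.9578]
Step 29: x=[7.3206] v=[-0.8382]
Step 30: x=[7.2494] v=[-0.7119]
Step 31: x=[7.1914] v=[-0.5799]
Step 32: x=[7.1471] v=[-0.4432]
Step 33: x=[7.1168] v=[-0.3030]
Step 34: x=[7.1008] v=[-0.1603]
Step 35: x=[7.0992] v=[-0.0164]
Step 36: x=[7.1120] v=[0.1277]
First v>=0 after going negative at step 36, time=3.6000

Answer: 3.6000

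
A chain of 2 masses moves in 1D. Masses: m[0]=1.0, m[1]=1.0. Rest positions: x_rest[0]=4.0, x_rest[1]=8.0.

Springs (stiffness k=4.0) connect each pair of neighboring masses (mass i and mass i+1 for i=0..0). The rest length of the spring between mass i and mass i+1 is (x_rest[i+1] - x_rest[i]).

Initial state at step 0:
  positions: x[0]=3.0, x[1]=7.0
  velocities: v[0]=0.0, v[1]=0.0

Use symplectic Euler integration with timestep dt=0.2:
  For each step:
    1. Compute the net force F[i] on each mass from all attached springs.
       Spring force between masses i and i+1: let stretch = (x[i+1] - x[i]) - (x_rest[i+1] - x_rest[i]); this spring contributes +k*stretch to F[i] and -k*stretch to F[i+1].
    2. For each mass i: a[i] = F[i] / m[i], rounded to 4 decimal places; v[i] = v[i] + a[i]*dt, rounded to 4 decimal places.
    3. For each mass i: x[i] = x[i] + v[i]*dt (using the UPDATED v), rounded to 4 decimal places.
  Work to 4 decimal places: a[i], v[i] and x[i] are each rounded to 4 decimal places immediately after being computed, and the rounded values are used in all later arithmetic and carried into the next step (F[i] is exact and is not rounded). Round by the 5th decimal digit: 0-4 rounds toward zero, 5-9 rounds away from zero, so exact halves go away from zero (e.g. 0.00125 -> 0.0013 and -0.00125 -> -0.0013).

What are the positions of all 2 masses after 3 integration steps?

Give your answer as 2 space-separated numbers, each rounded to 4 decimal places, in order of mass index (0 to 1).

Answer: 3.0000 7.0000

Derivation:
Step 0: x=[3.0000 7.0000] v=[0.0000 0.0000]
Step 1: x=[3.0000 7.0000] v=[0.0000 0.0000]
Step 2: x=[3.0000 7.0000] v=[0.0000 0.0000]
Step 3: x=[3.0000 7.0000] v=[0.0000 0.0000]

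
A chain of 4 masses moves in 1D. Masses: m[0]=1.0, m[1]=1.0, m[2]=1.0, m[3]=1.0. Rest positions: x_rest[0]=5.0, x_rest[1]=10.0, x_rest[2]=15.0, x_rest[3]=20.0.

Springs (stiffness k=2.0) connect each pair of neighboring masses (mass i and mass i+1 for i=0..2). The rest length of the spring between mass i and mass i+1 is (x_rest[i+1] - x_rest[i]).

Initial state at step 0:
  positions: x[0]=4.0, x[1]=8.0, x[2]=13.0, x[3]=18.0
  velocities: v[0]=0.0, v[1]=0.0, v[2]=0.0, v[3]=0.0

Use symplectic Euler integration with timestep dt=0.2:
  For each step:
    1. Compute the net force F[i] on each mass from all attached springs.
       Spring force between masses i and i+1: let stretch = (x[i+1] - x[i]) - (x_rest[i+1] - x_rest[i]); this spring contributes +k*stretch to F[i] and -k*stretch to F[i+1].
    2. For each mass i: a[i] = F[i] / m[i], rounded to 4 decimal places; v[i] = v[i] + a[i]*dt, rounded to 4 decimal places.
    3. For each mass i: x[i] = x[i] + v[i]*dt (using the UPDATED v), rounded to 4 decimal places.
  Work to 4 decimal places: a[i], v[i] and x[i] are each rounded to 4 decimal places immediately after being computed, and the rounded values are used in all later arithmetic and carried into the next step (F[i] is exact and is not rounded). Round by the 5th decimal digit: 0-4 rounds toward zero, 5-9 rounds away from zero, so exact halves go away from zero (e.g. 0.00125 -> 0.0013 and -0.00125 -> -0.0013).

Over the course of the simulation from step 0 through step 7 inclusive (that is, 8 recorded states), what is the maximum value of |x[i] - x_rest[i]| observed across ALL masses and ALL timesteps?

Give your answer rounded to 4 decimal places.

Answer: 2.0788

Derivation:
Step 0: x=[4.0000 8.0000 13.0000 18.0000] v=[0.0000 0.0000 0.0000 0.0000]
Step 1: x=[3.9200 8.0800 13.0000 18.0000] v=[-0.4000 0.4000 0.0000 0.0000]
Step 2: x=[3.7728 8.2208 13.0064 18.0000] v=[-0.7360 0.7040 0.0320 0.0000]
Step 3: x=[3.5814 8.3886 13.0294 18.0005] v=[-0.9568 0.8390 0.1152 0.0026]
Step 4: x=[3.3746 8.5431 13.0789 18.0033] v=[-1.0339 0.7724 0.2473 0.0142]
Step 5: x=[3.1813 8.6470 13.1594 18.0122] v=[-0.9665 0.5193 0.4027 0.0444]
Step 6: x=[3.0253 8.6746 13.2672 18.0329] v=[-0.7802 0.1380 0.5389 0.1033]
Step 7: x=[2.9212 8.6177 13.3888 18.0723] v=[-0.5205 -0.2847 0.6081 0.1970]
Max displacement = 2.0788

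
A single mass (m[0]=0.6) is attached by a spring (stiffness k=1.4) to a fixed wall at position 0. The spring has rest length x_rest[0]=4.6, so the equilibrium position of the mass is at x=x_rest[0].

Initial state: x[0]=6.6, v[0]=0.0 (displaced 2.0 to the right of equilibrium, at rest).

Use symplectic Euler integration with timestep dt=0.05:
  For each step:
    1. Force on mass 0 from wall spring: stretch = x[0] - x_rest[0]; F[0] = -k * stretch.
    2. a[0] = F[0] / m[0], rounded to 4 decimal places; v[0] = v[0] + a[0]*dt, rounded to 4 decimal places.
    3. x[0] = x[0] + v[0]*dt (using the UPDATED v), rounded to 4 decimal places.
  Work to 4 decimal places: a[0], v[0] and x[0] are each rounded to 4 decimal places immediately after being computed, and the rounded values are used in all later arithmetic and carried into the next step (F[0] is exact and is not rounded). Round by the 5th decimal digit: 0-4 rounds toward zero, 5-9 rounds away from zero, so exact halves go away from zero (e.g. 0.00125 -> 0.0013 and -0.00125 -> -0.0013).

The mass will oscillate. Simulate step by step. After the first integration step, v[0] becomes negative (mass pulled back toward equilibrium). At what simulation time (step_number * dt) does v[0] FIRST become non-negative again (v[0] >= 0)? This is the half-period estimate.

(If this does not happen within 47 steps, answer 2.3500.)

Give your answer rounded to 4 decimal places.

Step 0: x=[6.6000] v=[0.0000]
Step 1: x=[6.5883] v=[-0.2333]
Step 2: x=[6.5650] v=[-0.4653]
Step 3: x=[6.5303] v=[-0.6946]
Step 4: x=[6.4843] v=[-0.9198]
Step 5: x=[6.4273] v=[-1.1396]
Step 6: x=[6.3597] v=[-1.3528]
Step 7: x=[6.2818] v=[-1.5581]
Step 8: x=[6.1941] v=[-1.7543]
Step 9: x=[6.0971] v=[-1.9403]
Step 10: x=[5.9914] v=[-2.1150]
Step 11: x=[5.8775] v=[-2.2773]
Step 12: x=[5.7562] v=[-2.4263]
Step 13: x=[5.6281] v=[-2.5612]
Step 14: x=[5.4940] v=[-2.6811]
Step 15: x=[5.3547] v=[-2.7854]
Step 16: x=[5.2110] v=[-2.8735]
Step 17: x=[5.0638] v=[-2.9448]
Step 18: x=[4.9139] v=[-2.9989]
Step 19: x=[4.7621] v=[-3.0355]
Step 20: x=[4.6094] v=[-3.0544]
Step 21: x=[4.4566] v=[-3.0555]
Step 22: x=[4.3047] v=[-3.0388]
Step 23: x=[4.1545] v=[-3.0044]
Step 24: x=[4.0069] v=[-2.9524]
Step 25: x=[3.8627] v=[-2.8832]
Step 26: x=[3.7228] v=[-2.7972]
Step 27: x=[3.5881] v=[-2.6949]
Step 28: x=[3.4593] v=[-2.5768]
Step 29: x=[3.3371] v=[-2.4437]
Step 30: x=[3.2223] v=[-2.2964]
Step 31: x=[3.1155] v=[-2.1357]
Step 32: x=[3.0174] v=[-1.9625]
Step 33: x=[2.9285] v=[-1.7779]
Step 34: x=[2.8494] v=[-1.5829]
Step 35: x=[2.7805] v=[-1.3787]
Step 36: x=[2.7222] v=[-1.1664]
Step 37: x=[2.6748] v=[-0.9473]
Step 38: x=[2.6387] v=[-0.7227]
Step 39: x=[2.6140] v=[-0.4939]
Step 40: x=[2.6009] v=[-0.2622]
Step 41: x=[2.5995] v=[-0.0290]
Step 42: x=[2.6097] v=[0.2044]
First v>=0 after going negative at step 42, time=2.1000

Answer: 2.1000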